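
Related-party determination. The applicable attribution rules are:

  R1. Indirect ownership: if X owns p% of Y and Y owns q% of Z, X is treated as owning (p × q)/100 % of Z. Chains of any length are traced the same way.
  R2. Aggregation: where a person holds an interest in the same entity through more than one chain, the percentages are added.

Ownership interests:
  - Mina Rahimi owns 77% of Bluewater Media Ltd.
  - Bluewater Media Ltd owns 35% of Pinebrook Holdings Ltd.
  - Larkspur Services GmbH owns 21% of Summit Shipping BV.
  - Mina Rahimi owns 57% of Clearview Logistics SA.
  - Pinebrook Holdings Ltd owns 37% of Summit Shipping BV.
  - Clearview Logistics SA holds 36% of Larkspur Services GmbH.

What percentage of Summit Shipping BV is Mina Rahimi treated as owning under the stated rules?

Chain via Clearview Logistics SA → Larkspur Services GmbH (R1): 57% × 36% × 21% = 4.3092% of Summit Shipping BV.
Chain via Bluewater Media Ltd → Pinebrook Holdings Ltd (R1): 77% × 35% × 37% = 9.9715% of Summit Shipping BV.
Aggregating (R2): 4.3092% + 9.9715% = 14.2807%.

14.2807%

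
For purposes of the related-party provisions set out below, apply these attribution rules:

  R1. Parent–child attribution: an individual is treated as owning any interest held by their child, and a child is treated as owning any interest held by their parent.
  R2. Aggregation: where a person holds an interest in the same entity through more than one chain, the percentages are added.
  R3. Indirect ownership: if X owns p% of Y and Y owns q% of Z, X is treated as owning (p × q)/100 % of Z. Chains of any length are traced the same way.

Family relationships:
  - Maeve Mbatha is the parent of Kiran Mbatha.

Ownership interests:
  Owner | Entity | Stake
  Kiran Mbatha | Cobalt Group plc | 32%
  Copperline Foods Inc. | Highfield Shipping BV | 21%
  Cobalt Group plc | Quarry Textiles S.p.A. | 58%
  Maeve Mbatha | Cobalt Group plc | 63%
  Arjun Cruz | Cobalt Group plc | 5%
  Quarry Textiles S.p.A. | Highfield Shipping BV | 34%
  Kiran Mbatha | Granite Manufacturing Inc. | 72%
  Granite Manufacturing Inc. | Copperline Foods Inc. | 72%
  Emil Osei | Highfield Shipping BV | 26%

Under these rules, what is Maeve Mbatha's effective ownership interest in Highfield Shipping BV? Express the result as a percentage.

By parent–child attribution (R1), Maeve Mbatha is treated as also owning Kiran Mbatha's interest in Cobalt Group plc, giving 63% + 32% = 95%.
By parent–child attribution (R1), Maeve Mbatha is treated as owning Kiran Mbatha's 72% interest in Granite Manufacturing Inc.
Chain via Cobalt Group plc → Quarry Textiles S.p.A. (R3): 95% × 58% × 34% = 18.734% of Highfield Shipping BV.
Chain via Granite Manufacturing Inc. → Copperline Foods Inc. (R3): 72% × 72% × 21% = 10.8864% of Highfield Shipping BV.
Aggregating (R2): 18.734% + 10.8864% = 29.6204%.

29.6204%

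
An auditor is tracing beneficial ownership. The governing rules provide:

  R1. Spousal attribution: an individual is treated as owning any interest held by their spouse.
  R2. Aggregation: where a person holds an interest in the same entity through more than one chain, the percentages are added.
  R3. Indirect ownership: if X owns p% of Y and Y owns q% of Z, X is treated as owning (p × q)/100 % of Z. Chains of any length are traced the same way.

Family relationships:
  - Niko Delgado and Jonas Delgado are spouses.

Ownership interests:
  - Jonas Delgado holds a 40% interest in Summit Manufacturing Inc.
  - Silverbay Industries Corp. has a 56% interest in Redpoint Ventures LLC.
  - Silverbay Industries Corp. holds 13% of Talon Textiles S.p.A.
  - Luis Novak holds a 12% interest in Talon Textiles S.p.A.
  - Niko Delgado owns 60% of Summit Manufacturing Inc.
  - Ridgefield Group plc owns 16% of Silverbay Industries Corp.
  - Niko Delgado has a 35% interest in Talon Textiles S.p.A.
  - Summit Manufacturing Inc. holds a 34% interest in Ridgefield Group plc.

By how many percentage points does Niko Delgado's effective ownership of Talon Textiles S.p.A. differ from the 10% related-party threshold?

By spousal attribution (R1), Niko Delgado is treated as also owning Jonas Delgado's interest in Summit Manufacturing Inc, giving 60% + 40% = 100%.
Chain via Summit Manufacturing Inc. → Ridgefield Group plc → Silverbay Industries Corp. (R3): 100% × 34% × 16% × 13% = 0.7072% of Talon Textiles S.p.A.
Direct interest in Talon Textiles S.p.A: 35%.
Aggregating (R2): 0.7072% + 35% = 35.7072%.
35.7072% exceeds the 10% threshold by 25.7072 percentage points.

25.7072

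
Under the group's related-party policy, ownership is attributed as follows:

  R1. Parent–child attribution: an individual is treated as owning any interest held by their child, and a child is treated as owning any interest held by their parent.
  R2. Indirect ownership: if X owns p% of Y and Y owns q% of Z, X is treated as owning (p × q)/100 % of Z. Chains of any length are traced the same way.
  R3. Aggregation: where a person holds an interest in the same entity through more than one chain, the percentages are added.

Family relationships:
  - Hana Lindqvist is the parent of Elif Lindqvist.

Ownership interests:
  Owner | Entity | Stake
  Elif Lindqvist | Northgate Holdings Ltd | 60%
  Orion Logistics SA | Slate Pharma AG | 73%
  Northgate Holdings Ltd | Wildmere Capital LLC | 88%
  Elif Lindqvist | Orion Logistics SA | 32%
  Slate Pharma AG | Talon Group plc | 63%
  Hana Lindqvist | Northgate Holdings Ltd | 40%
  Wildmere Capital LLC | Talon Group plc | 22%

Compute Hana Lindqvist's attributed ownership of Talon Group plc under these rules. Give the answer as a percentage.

By parent–child attribution (R1), Hana Lindqvist is treated as also owning Elif Lindqvist's interest in Northgate Holdings Ltd, giving 40% + 60% = 100%.
By parent–child attribution (R1), Hana Lindqvist is treated as owning Elif Lindqvist's 32% interest in Orion Logistics SA.
Chain via Northgate Holdings Ltd → Wildmere Capital LLC (R2): 100% × 88% × 22% = 19.36% of Talon Group plc.
Chain via Orion Logistics SA → Slate Pharma AG (R2): 32% × 73% × 63% = 14.7168% of Talon Group plc.
Aggregating (R3): 19.36% + 14.7168% = 34.0768%.

34.0768%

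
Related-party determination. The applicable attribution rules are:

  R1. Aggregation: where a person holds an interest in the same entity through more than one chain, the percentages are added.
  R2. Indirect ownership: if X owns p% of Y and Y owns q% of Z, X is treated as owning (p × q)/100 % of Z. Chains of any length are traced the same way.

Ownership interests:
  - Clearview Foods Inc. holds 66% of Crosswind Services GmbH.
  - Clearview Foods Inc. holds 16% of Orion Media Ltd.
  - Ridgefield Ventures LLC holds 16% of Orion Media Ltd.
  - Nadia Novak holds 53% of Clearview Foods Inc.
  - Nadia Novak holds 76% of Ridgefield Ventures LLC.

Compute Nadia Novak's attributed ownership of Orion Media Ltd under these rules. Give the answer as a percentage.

Chain via Ridgefield Ventures LLC (R2): 76% × 16% = 12.16% of Orion Media Ltd.
Chain via Clearview Foods Inc. (R2): 53% × 16% = 8.48% of Orion Media Ltd.
Aggregating (R1): 12.16% + 8.48% = 20.64%.

20.64%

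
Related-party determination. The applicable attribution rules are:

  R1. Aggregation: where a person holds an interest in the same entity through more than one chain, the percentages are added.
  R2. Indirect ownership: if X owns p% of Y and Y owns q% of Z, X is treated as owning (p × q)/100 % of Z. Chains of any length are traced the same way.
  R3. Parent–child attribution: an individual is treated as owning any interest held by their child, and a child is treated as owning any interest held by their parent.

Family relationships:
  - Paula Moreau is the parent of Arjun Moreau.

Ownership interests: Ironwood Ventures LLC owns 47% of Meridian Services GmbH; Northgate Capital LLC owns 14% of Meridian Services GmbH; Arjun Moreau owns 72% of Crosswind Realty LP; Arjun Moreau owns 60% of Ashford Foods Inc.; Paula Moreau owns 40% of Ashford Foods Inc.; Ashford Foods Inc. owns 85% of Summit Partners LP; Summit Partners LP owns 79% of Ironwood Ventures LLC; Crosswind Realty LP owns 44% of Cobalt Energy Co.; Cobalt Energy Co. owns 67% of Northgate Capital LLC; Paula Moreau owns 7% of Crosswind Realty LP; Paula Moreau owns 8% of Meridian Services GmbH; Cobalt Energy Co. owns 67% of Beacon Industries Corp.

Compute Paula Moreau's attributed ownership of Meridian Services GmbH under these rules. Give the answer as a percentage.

42.820988%

By parent–child attribution (R3), Paula Moreau is treated as also owning Arjun Moreau's interest in Ashford Foods Inc, giving 40% + 60% = 100%.
By parent–child attribution (R3), Paula Moreau is treated as also owning Arjun Moreau's interest in Crosswind Realty LP, giving 7% + 72% = 79%.
Chain via Ashford Foods Inc. → Summit Partners LP → Ironwood Ventures LLC (R2): 100% × 85% × 79% × 47% = 31.5605% of Meridian Services GmbH.
Chain via Crosswind Realty LP → Cobalt Energy Co. → Northgate Capital LLC (R2): 79% × 44% × 67% × 14% = 3.260488% of Meridian Services GmbH.
Direct interest in Meridian Services GmbH: 8%.
Aggregating (R1): 31.5605% + 3.260488% + 8% = 42.820988%.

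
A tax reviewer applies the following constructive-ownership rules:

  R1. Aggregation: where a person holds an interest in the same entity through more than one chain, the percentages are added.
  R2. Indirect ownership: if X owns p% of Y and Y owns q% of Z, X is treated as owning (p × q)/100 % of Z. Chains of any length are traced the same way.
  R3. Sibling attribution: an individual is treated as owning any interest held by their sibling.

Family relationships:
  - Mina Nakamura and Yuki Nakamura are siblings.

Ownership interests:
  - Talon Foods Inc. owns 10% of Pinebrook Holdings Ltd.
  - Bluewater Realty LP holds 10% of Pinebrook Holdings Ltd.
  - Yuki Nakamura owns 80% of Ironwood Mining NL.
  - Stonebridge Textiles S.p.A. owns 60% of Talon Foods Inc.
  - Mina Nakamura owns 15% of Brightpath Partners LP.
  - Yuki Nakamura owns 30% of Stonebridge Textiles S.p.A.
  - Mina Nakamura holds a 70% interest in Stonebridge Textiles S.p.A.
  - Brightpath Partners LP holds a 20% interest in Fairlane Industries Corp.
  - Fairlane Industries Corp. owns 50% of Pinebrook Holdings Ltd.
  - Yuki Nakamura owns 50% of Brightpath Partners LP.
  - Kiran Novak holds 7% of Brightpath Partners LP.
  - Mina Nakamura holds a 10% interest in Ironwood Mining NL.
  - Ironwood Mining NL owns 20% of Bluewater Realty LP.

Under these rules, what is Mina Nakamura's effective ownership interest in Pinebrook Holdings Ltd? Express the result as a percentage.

14.3%

By sibling attribution (R3), Mina Nakamura is treated as also owning Yuki Nakamura's interest in Brightpath Partners LP, giving 15% + 50% = 65%.
By sibling attribution (R3), Mina Nakamura is treated as also owning Yuki Nakamura's interest in Ironwood Mining NL, giving 10% + 80% = 90%.
By sibling attribution (R3), Mina Nakamura is treated as also owning Yuki Nakamura's interest in Stonebridge Textiles S.p.A, giving 70% + 30% = 100%.
Chain via Brightpath Partners LP → Fairlane Industries Corp. (R2): 65% × 20% × 50% = 6.5% of Pinebrook Holdings Ltd.
Chain via Ironwood Mining NL → Bluewater Realty LP (R2): 90% × 20% × 10% = 1.8% of Pinebrook Holdings Ltd.
Chain via Stonebridge Textiles S.p.A. → Talon Foods Inc. (R2): 100% × 60% × 10% = 6% of Pinebrook Holdings Ltd.
Aggregating (R1): 6.5% + 1.8% + 6% = 14.3%.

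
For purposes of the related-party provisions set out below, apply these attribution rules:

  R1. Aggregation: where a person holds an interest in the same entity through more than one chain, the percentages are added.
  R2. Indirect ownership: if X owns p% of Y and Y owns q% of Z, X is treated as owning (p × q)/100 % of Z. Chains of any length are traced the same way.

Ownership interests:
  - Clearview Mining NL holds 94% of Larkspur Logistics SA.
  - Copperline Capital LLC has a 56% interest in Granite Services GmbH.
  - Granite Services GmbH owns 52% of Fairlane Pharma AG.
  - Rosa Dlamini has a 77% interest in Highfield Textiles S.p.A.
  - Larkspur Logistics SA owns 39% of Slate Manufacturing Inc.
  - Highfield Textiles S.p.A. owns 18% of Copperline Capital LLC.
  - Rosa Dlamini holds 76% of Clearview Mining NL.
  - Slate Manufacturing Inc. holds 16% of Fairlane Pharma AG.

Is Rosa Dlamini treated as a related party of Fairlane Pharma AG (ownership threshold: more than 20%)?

No

Chain via Clearview Mining NL → Larkspur Logistics SA → Slate Manufacturing Inc. (R2): 76% × 94% × 39% × 16% = 4.457856% of Fairlane Pharma AG.
Chain via Highfield Textiles S.p.A. → Copperline Capital LLC → Granite Services GmbH (R2): 77% × 18% × 56% × 52% = 4.036032% of Fairlane Pharma AG.
Aggregating (R1): 4.457856% + 4.036032% = 8.493888%.
8.493888% does not exceed the 20% threshold, so Rosa is not a related party to Fairlane Pharma AG.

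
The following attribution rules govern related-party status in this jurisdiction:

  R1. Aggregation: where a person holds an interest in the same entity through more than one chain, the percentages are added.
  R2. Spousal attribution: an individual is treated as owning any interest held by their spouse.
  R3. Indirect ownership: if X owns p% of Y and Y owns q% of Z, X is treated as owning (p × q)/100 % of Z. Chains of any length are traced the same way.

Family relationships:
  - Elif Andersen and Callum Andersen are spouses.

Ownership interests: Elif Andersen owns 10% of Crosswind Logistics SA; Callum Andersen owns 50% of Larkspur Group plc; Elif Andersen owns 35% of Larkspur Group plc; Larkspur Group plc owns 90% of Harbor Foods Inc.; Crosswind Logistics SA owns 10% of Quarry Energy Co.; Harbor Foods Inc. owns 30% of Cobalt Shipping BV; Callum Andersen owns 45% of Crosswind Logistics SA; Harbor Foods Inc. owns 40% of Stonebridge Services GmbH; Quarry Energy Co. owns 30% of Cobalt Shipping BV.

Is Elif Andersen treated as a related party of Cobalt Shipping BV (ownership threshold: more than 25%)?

No

By spousal attribution (R2), Elif Andersen is treated as also owning Callum Andersen's interest in Crosswind Logistics SA, giving 10% + 45% = 55%.
By spousal attribution (R2), Elif Andersen is treated as also owning Callum Andersen's interest in Larkspur Group plc, giving 35% + 50% = 85%.
Chain via Crosswind Logistics SA → Quarry Energy Co. (R3): 55% × 10% × 30% = 1.65% of Cobalt Shipping BV.
Chain via Larkspur Group plc → Harbor Foods Inc. (R3): 85% × 90% × 30% = 22.95% of Cobalt Shipping BV.
Aggregating (R1): 1.65% + 22.95% = 24.6%.
24.6% does not exceed the 25% threshold, so Elif is not a related party to Cobalt Shipping BV.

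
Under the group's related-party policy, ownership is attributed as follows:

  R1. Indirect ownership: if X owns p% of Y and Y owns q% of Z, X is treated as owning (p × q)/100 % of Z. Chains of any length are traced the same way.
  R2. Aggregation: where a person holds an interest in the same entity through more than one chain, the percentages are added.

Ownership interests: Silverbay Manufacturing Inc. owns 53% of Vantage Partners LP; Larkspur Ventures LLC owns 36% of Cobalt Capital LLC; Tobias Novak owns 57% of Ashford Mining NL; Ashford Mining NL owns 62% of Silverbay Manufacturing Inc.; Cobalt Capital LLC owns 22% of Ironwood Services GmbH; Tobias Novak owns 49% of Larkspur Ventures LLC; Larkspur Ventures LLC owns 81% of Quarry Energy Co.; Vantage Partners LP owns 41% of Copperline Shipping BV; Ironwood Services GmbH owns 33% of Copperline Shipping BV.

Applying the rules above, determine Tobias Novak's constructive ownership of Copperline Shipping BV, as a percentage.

8.960046%

Chain via Ashford Mining NL → Silverbay Manufacturing Inc. → Vantage Partners LP (R1): 57% × 62% × 53% × 41% = 7.679382% of Copperline Shipping BV.
Chain via Larkspur Ventures LLC → Cobalt Capital LLC → Ironwood Services GmbH (R1): 49% × 36% × 22% × 33% = 1.280664% of Copperline Shipping BV.
Aggregating (R2): 7.679382% + 1.280664% = 8.960046%.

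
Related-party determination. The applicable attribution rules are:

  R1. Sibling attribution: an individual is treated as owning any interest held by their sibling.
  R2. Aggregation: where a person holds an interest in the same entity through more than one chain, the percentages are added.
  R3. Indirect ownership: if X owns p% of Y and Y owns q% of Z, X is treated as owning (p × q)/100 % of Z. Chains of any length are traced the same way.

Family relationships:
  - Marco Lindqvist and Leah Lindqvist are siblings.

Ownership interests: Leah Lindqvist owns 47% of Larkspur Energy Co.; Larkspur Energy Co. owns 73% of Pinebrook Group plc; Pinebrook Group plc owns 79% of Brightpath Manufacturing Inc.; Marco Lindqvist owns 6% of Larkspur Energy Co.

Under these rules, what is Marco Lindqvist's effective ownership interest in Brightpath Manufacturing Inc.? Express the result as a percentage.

By sibling attribution (R1), Marco Lindqvist is treated as also owning Leah Lindqvist's interest in Larkspur Energy Co, giving 6% + 47% = 53%.
Chain via Larkspur Energy Co. → Pinebrook Group plc (R3): 53% × 73% × 79% = 30.5651% of Brightpath Manufacturing Inc.

30.5651%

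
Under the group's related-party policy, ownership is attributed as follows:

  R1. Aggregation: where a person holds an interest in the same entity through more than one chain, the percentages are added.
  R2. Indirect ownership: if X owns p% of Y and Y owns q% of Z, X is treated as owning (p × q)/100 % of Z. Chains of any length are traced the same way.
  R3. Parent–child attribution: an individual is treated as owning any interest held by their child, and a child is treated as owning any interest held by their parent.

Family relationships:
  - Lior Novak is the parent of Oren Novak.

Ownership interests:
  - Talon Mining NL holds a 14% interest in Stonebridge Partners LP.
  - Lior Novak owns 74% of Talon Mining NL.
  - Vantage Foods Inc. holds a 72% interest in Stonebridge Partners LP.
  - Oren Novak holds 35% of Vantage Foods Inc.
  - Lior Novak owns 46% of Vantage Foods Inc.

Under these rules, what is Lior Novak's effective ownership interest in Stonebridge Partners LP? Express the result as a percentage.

By parent–child attribution (R3), Lior Novak is treated as also owning Oren Novak's interest in Vantage Foods Inc, giving 46% + 35% = 81%.
Chain via Vantage Foods Inc. (R2): 81% × 72% = 58.32% of Stonebridge Partners LP.
Chain via Talon Mining NL (R2): 74% × 14% = 10.36% of Stonebridge Partners LP.
Aggregating (R1): 58.32% + 10.36% = 68.68%.

68.68%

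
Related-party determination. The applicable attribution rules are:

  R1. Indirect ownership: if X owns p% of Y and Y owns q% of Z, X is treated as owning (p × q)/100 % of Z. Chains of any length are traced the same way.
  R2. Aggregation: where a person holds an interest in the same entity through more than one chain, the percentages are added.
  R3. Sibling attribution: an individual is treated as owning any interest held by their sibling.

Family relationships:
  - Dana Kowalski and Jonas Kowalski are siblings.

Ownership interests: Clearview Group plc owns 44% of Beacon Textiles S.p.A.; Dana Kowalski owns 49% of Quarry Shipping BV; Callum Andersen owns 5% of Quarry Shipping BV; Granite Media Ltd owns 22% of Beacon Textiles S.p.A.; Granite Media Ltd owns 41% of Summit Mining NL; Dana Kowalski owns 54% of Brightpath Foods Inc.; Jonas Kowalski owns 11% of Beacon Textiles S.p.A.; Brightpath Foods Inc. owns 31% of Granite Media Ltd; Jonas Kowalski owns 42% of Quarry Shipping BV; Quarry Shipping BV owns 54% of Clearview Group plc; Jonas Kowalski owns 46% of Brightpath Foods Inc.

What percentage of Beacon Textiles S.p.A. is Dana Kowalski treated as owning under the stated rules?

39.4416%

By sibling attribution (R3), Dana Kowalski is treated as also owning Jonas Kowalski's interest in Quarry Shipping BV, giving 49% + 42% = 91%.
By sibling attribution (R3), Dana Kowalski is treated as also owning Jonas Kowalski's interest in Brightpath Foods Inc, giving 54% + 46% = 100%.
By sibling attribution (R3), Dana Kowalski is treated as owning Jonas Kowalski's 11% interest in Beacon Textiles S.p.A.
Chain via Quarry Shipping BV → Clearview Group plc (R1): 91% × 54% × 44% = 21.6216% of Beacon Textiles S.p.A.
Chain via Brightpath Foods Inc. → Granite Media Ltd (R1): 100% × 31% × 22% = 6.82% of Beacon Textiles S.p.A.
Direct interest in Beacon Textiles S.p.A: 11%.
Aggregating (R2): 21.6216% + 6.82% + 11% = 39.4416%.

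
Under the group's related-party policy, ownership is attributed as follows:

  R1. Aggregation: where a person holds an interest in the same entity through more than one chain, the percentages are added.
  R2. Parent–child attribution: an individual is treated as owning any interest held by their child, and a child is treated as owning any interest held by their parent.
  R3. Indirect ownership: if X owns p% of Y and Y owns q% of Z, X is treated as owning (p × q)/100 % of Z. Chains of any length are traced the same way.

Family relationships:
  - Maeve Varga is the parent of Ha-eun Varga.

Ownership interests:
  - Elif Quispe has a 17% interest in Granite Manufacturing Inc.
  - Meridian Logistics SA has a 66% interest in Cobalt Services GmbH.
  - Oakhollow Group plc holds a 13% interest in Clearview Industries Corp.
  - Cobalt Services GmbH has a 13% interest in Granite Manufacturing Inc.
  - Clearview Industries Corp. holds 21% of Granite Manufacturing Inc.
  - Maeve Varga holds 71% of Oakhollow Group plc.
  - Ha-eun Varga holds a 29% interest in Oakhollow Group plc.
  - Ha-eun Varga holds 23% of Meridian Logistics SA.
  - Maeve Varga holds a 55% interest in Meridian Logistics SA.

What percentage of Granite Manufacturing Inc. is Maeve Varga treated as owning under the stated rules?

9.4224%

By parent–child attribution (R2), Maeve Varga is treated as also owning Ha-eun Varga's interest in Oakhollow Group plc, giving 71% + 29% = 100%.
By parent–child attribution (R2), Maeve Varga is treated as also owning Ha-eun Varga's interest in Meridian Logistics SA, giving 55% + 23% = 78%.
Chain via Oakhollow Group plc → Clearview Industries Corp. (R3): 100% × 13% × 21% = 2.73% of Granite Manufacturing Inc.
Chain via Meridian Logistics SA → Cobalt Services GmbH (R3): 78% × 66% × 13% = 6.6924% of Granite Manufacturing Inc.
Aggregating (R1): 2.73% + 6.6924% = 9.4224%.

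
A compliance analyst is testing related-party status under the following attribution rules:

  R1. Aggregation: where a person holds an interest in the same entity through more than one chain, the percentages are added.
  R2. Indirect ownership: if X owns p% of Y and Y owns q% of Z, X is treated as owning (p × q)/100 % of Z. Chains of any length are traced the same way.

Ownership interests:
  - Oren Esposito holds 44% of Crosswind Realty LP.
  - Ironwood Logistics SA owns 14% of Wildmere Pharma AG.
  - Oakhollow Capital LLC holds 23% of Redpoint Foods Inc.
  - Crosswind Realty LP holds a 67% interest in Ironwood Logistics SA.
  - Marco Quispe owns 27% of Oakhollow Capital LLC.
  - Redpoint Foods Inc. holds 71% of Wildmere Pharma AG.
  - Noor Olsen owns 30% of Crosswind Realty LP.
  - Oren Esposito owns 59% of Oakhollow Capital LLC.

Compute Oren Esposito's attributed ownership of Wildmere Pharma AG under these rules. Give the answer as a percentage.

Chain via Crosswind Realty LP → Ironwood Logistics SA (R2): 44% × 67% × 14% = 4.1272% of Wildmere Pharma AG.
Chain via Oakhollow Capital LLC → Redpoint Foods Inc. (R2): 59% × 23% × 71% = 9.6347% of Wildmere Pharma AG.
Aggregating (R1): 4.1272% + 9.6347% = 13.7619%.

13.7619%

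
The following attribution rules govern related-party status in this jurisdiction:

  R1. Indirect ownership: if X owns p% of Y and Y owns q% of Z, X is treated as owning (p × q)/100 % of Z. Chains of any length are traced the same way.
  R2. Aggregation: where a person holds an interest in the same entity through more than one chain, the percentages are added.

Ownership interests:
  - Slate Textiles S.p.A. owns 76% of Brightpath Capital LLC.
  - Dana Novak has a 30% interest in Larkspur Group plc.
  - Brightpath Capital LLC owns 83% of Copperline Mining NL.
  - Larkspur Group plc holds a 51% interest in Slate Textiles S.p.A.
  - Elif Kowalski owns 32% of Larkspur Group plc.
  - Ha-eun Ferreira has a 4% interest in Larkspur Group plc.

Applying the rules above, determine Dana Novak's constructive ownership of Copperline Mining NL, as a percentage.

Chain via Larkspur Group plc → Slate Textiles S.p.A. → Brightpath Capital LLC (R1): 30% × 51% × 76% × 83% = 9.65124% of Copperline Mining NL.

9.65124%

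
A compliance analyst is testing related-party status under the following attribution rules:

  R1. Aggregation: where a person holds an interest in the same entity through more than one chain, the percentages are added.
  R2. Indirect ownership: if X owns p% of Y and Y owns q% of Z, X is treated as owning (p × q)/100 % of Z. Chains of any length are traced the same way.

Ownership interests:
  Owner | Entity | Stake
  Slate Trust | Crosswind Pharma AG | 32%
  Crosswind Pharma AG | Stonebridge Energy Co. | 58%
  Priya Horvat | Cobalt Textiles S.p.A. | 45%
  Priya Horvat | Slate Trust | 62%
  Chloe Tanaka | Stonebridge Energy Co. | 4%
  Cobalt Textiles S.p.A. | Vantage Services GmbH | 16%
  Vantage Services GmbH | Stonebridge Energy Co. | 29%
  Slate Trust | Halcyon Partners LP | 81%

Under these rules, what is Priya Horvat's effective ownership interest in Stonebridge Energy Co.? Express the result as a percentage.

Chain via Slate Trust → Crosswind Pharma AG (R2): 62% × 32% × 58% = 11.5072% of Stonebridge Energy Co.
Chain via Cobalt Textiles S.p.A. → Vantage Services GmbH (R2): 45% × 16% × 29% = 2.088% of Stonebridge Energy Co.
Aggregating (R1): 11.5072% + 2.088% = 13.5952%.

13.5952%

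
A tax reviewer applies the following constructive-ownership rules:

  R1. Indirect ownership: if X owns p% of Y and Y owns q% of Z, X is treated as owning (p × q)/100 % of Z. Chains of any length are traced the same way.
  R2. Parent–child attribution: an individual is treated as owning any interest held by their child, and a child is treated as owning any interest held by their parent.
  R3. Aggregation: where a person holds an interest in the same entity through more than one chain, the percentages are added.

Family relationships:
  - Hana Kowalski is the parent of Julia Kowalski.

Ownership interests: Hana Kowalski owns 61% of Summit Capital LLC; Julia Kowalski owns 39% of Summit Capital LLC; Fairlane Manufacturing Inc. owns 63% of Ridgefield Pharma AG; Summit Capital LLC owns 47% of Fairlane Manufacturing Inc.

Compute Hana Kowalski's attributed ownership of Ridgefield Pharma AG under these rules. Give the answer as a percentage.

29.61%

By parent–child attribution (R2), Hana Kowalski is treated as also owning Julia Kowalski's interest in Summit Capital LLC, giving 61% + 39% = 100%.
Chain via Summit Capital LLC → Fairlane Manufacturing Inc. (R1): 100% × 47% × 63% = 29.61% of Ridgefield Pharma AG.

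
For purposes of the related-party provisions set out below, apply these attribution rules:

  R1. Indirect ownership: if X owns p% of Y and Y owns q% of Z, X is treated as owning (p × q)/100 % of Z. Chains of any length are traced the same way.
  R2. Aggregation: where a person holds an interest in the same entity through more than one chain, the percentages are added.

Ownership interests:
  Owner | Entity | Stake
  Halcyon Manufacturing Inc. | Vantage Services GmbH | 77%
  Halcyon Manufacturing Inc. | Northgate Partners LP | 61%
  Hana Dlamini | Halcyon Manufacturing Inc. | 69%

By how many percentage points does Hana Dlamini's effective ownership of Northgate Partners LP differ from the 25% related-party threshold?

17.09

Chain via Halcyon Manufacturing Inc. (R1): 69% × 61% = 42.09% of Northgate Partners LP.
42.09% exceeds the 25% threshold by 17.09 percentage points.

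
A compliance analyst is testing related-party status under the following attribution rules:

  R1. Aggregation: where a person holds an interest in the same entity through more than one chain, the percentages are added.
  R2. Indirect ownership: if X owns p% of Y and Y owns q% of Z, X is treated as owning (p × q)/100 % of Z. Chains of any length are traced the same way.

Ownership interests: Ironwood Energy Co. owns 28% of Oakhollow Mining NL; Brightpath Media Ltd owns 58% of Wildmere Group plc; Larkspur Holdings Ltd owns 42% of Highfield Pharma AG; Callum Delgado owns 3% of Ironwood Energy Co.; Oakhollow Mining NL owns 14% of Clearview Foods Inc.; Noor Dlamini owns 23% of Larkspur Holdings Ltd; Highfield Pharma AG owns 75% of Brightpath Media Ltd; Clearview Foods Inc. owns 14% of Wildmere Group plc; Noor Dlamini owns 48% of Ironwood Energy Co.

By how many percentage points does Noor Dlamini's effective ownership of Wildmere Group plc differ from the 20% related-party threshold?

Chain via Ironwood Energy Co. → Oakhollow Mining NL → Clearview Foods Inc. (R2): 48% × 28% × 14% × 14% = 0.263424% of Wildmere Group plc.
Chain via Larkspur Holdings Ltd → Highfield Pharma AG → Brightpath Media Ltd (R2): 23% × 42% × 75% × 58% = 4.2021% of Wildmere Group plc.
Aggregating (R1): 0.263424% + 4.2021% = 4.465524%.
4.465524% falls short of the 20% threshold by 15.534476 percentage points.

15.534476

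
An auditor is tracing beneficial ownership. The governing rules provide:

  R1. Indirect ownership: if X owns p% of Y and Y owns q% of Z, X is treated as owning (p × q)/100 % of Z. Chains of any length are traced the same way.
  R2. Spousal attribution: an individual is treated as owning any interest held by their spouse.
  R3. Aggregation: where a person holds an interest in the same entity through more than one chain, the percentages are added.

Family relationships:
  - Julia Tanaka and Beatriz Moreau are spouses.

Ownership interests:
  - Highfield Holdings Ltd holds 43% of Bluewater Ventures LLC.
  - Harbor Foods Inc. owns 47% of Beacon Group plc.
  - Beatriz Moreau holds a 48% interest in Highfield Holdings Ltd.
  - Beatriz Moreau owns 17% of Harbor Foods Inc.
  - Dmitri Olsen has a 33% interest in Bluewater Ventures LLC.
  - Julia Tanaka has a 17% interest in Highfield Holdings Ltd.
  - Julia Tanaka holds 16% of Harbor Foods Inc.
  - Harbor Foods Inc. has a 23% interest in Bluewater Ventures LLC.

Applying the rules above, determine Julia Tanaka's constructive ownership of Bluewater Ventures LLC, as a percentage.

35.54%

By spousal attribution (R2), Julia Tanaka is treated as also owning Beatriz Moreau's interest in Harbor Foods Inc, giving 16% + 17% = 33%.
By spousal attribution (R2), Julia Tanaka is treated as also owning Beatriz Moreau's interest in Highfield Holdings Ltd, giving 17% + 48% = 65%.
Chain via Harbor Foods Inc. (R1): 33% × 23% = 7.59% of Bluewater Ventures LLC.
Chain via Highfield Holdings Ltd (R1): 65% × 43% = 27.95% of Bluewater Ventures LLC.
Aggregating (R3): 7.59% + 27.95% = 35.54%.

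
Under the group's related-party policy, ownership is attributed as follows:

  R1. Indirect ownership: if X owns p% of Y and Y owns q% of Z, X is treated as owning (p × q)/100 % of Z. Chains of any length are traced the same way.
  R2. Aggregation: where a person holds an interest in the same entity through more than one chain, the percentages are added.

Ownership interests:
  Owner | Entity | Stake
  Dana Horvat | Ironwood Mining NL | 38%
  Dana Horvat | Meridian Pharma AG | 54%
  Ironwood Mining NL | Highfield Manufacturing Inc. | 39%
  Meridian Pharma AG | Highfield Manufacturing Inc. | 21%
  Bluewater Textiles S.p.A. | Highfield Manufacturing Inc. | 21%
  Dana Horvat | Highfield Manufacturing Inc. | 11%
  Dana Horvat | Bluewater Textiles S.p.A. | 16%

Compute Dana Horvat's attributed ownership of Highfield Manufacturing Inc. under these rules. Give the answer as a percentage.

Chain via Meridian Pharma AG (R1): 54% × 21% = 11.34% of Highfield Manufacturing Inc.
Chain via Ironwood Mining NL (R1): 38% × 39% = 14.82% of Highfield Manufacturing Inc.
Chain via Bluewater Textiles S.p.A. (R1): 16% × 21% = 3.36% of Highfield Manufacturing Inc.
Direct interest in Highfield Manufacturing Inc: 11%.
Aggregating (R2): 11.34% + 14.82% + 3.36% + 11% = 40.52%.

40.52%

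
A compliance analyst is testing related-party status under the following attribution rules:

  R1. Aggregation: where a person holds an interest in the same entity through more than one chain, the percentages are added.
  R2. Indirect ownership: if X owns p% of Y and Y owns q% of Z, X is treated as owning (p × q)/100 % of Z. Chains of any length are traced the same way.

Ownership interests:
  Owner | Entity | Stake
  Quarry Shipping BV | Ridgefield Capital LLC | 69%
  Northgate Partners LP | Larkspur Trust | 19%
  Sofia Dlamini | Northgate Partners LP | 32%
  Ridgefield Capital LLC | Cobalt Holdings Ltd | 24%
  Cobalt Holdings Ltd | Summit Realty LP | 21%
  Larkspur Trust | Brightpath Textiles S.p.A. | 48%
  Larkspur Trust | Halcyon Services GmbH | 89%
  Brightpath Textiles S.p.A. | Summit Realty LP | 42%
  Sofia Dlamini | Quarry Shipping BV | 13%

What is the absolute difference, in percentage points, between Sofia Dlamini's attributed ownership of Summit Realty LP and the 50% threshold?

48.322184

Chain via Quarry Shipping BV → Ridgefield Capital LLC → Cobalt Holdings Ltd (R2): 13% × 69% × 24% × 21% = 0.452088% of Summit Realty LP.
Chain via Northgate Partners LP → Larkspur Trust → Brightpath Textiles S.p.A. (R2): 32% × 19% × 48% × 42% = 1.225728% of Summit Realty LP.
Aggregating (R1): 0.452088% + 1.225728% = 1.677816%.
1.677816% falls short of the 50% threshold by 48.322184 percentage points.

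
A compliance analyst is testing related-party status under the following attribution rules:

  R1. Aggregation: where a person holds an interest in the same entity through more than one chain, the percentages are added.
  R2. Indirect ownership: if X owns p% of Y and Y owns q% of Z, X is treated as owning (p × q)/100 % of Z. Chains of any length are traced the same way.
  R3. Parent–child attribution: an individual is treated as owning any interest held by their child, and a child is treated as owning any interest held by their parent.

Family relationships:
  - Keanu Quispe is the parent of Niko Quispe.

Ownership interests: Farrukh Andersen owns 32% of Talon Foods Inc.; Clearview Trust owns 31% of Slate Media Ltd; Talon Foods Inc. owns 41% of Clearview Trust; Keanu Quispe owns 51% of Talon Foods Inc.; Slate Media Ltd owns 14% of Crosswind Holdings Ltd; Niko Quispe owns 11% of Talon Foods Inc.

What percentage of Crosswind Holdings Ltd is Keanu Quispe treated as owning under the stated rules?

By parent–child attribution (R3), Keanu Quispe is treated as also owning Niko Quispe's interest in Talon Foods Inc, giving 51% + 11% = 62%.
Chain via Talon Foods Inc. → Clearview Trust → Slate Media Ltd (R2): 62% × 41% × 31% × 14% = 1.103228% of Crosswind Holdings Ltd.

1.103228%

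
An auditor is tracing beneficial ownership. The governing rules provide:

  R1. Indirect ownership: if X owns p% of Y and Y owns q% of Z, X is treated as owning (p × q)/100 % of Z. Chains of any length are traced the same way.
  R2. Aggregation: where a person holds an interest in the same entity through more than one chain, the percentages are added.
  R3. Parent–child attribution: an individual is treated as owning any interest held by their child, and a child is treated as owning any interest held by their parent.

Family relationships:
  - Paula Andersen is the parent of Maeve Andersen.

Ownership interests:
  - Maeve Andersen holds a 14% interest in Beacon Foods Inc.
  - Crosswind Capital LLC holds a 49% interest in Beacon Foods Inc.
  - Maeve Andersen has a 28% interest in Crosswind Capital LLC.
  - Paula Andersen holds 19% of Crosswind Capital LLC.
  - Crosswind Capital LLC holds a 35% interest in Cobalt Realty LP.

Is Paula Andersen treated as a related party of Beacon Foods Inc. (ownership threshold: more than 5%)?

By parent–child attribution (R3), Paula Andersen is treated as also owning Maeve Andersen's interest in Crosswind Capital LLC, giving 19% + 28% = 47%.
By parent–child attribution (R3), Paula Andersen is treated as owning Maeve Andersen's 14% interest in Beacon Foods Inc.
Chain via Crosswind Capital LLC (R1): 47% × 49% = 23.03% of Beacon Foods Inc.
Direct interest in Beacon Foods Inc: 14%.
Aggregating (R2): 23.03% + 14% = 37.03%.
37.03% exceeds the 5% threshold, so Paula is a related party to Beacon Foods Inc.

Yes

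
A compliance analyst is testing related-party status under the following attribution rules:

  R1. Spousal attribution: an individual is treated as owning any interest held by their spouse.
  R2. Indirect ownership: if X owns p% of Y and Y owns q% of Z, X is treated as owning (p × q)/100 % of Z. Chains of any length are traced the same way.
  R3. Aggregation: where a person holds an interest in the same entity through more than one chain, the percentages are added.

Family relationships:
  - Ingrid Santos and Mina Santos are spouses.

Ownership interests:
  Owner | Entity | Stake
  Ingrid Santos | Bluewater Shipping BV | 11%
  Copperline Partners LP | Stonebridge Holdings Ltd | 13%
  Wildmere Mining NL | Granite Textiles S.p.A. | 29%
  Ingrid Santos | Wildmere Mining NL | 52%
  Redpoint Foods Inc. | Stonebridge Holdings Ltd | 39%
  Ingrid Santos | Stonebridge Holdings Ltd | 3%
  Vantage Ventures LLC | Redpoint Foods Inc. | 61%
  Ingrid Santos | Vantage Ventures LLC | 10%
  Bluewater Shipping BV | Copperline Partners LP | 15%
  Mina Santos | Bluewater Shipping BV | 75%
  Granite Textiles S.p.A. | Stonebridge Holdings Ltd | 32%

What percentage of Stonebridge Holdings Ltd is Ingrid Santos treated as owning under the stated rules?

By spousal attribution (R1), Ingrid Santos is treated as also owning Mina Santos's interest in Bluewater Shipping BV, giving 11% + 75% = 86%.
Chain via Wildmere Mining NL → Granite Textiles S.p.A. (R2): 52% × 29% × 32% = 4.8256% of Stonebridge Holdings Ltd.
Chain via Vantage Ventures LLC → Redpoint Foods Inc. (R2): 10% × 61% × 39% = 2.379% of Stonebridge Holdings Ltd.
Chain via Bluewater Shipping BV → Copperline Partners LP (R2): 86% × 15% × 13% = 1.677% of Stonebridge Holdings Ltd.
Direct interest in Stonebridge Holdings Ltd: 3%.
Aggregating (R3): 4.8256% + 2.379% + 1.677% + 3% = 11.8816%.

11.8816%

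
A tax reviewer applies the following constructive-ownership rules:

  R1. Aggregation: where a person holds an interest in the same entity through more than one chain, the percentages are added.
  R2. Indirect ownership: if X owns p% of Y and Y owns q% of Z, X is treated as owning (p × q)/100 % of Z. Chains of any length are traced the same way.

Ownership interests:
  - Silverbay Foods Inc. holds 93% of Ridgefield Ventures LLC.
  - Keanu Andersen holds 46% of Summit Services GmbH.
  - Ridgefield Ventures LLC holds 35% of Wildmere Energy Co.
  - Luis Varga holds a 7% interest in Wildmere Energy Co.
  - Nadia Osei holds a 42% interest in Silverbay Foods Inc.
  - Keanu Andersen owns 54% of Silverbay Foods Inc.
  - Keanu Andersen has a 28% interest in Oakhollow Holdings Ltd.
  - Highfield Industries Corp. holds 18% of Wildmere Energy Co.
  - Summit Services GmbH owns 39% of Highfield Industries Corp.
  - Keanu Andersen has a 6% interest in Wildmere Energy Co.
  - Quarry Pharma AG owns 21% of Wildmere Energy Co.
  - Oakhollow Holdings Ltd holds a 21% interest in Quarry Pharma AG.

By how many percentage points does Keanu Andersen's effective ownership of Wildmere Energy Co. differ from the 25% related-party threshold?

3.041

Chain via Summit Services GmbH → Highfield Industries Corp. (R2): 46% × 39% × 18% = 3.2292% of Wildmere Energy Co.
Chain via Oakhollow Holdings Ltd → Quarry Pharma AG (R2): 28% × 21% × 21% = 1.2348% of Wildmere Energy Co.
Chain via Silverbay Foods Inc. → Ridgefield Ventures LLC (R2): 54% × 93% × 35% = 17.577% of Wildmere Energy Co.
Direct interest in Wildmere Energy Co: 6%.
Aggregating (R1): 3.2292% + 1.2348% + 17.577% + 6% = 28.041%.
28.041% exceeds the 25% threshold by 3.041 percentage points.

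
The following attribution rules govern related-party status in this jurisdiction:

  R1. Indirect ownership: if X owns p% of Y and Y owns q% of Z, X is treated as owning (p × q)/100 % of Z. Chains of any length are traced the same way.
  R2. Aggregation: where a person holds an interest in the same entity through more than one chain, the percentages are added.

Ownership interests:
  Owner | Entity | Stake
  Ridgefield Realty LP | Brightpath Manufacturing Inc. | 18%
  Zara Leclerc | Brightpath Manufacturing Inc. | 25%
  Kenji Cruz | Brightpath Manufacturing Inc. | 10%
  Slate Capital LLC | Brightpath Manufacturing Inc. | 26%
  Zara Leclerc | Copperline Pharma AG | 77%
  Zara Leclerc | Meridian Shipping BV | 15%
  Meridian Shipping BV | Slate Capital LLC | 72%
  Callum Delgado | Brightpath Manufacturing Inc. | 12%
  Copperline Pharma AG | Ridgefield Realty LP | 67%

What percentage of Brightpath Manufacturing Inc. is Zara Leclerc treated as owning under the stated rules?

Chain via Copperline Pharma AG → Ridgefield Realty LP (R1): 77% × 67% × 18% = 9.2862% of Brightpath Manufacturing Inc.
Chain via Meridian Shipping BV → Slate Capital LLC (R1): 15% × 72% × 26% = 2.808% of Brightpath Manufacturing Inc.
Direct interest in Brightpath Manufacturing Inc: 25%.
Aggregating (R2): 9.2862% + 2.808% + 25% = 37.0942%.

37.0942%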